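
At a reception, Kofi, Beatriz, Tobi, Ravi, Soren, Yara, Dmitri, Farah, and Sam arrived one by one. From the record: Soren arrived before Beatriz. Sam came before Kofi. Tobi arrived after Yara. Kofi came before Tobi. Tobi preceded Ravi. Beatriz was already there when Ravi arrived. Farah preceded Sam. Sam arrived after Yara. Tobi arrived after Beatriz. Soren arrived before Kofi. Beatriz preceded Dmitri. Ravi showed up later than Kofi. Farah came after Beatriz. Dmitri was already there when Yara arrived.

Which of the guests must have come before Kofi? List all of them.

Beatriz, Dmitri, Farah, Sam, Soren, Yara

Directly stated before Kofi: Sam and Soren.
Beatriz reaches Kofi via Beatriz → Farah → Sam → Kofi.
Dmitri reaches Kofi via Dmitri → Yara → Sam → Kofi.
Farah reaches Kofi via Farah → Sam → Kofi.
Likewise Yara reaches Kofi by chaining the stated constraints.
No chain forces Ravi (or any of the others) ahead of Kofi.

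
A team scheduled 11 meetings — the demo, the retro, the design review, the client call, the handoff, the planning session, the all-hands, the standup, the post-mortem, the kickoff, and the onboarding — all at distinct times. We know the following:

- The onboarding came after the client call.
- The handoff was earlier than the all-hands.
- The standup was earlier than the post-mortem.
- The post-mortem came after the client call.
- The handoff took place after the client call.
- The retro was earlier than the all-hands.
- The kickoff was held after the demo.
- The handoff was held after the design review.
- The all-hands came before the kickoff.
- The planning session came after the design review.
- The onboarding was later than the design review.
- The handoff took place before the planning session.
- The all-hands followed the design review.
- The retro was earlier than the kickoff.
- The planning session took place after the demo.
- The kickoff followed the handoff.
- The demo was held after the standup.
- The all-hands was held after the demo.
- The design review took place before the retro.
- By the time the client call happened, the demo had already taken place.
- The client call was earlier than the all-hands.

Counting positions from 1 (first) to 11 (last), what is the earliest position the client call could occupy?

3

The demo and the standup must both come before the client call — 2 forced predecessors.
Nothing else is forced ahead of the client call, so its earliest slot is position 2 + 1 = 3.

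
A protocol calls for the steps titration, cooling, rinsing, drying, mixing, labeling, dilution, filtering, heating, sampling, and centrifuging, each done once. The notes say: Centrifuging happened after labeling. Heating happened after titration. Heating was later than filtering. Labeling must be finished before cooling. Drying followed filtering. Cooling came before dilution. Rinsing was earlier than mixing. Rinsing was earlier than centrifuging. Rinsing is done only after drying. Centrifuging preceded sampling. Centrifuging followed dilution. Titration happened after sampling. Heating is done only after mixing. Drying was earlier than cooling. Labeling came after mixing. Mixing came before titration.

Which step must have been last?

Every other step has a chain of constraints placing it before heating, so heating is last.

heating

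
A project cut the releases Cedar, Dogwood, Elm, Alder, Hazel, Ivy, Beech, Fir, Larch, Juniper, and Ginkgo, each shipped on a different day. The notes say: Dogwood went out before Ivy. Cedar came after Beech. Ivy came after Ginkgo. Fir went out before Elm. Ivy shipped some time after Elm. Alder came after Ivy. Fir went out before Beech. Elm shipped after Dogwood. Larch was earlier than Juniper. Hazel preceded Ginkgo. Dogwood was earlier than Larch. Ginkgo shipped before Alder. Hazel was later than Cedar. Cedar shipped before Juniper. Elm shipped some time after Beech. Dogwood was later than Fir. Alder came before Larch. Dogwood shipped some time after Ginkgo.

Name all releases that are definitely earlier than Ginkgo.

Beech, Cedar, Fir, Hazel

Directly stated before Ginkgo: Hazel.
Beech reaches Ginkgo via Beech → Cedar → Hazel → Ginkgo.
Cedar reaches Ginkgo via Cedar → Hazel → Ginkgo.
Fir reaches Ginkgo via Fir → Beech → Cedar → Hazel → Ginkgo.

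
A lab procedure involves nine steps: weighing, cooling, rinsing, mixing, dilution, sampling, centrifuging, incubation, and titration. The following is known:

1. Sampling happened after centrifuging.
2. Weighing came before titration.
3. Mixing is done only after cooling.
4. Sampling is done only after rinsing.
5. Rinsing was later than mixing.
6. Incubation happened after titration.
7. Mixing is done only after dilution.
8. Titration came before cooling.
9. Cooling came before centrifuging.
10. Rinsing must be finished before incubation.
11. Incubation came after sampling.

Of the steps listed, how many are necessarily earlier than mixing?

4

Directly stated before mixing: cooling and dilution.
Titration reaches mixing via titration → cooling → mixing.
Weighing reaches mixing via weighing → titration → cooling → mixing.
That's cooling, dilution, titration, and weighing — 4 in all.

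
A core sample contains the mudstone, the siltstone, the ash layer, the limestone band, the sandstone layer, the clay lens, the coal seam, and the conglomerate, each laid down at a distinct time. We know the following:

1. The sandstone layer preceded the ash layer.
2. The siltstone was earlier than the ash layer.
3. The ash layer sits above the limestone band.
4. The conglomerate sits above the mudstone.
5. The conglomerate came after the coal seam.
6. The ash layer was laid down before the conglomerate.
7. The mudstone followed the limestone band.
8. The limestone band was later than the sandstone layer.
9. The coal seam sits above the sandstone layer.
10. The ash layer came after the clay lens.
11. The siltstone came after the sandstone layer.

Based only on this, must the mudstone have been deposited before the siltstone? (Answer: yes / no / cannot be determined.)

cannot be determined

No chain of stated constraints runs from the mudstone to the siltstone, and none runs from the siltstone to the mudstone either.
So the relative order of the mudstone and the siltstone is not fixed by the given facts.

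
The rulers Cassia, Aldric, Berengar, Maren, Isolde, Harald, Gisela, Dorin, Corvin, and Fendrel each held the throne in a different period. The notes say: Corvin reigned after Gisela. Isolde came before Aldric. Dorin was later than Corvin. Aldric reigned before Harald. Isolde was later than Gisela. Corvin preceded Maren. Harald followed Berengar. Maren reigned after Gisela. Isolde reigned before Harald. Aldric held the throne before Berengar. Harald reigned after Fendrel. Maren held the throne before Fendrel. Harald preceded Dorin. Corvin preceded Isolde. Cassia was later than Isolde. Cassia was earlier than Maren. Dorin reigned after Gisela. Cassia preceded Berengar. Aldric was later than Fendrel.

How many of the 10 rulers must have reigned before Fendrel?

5

Directly stated before Fendrel: Maren.
Cassia reaches Fendrel via Cassia → Maren → Fendrel.
Corvin reaches Fendrel via Corvin → Maren → Fendrel.
Gisela reaches Fendrel via Gisela → Maren → Fendrel.
Likewise Isolde reaches Fendrel by chaining the stated constraints.
No chain forces Harald (or any of the others) ahead of Fendrel.
That's Cassia, Corvin, Gisela, Isolde, and Maren — 5 in all.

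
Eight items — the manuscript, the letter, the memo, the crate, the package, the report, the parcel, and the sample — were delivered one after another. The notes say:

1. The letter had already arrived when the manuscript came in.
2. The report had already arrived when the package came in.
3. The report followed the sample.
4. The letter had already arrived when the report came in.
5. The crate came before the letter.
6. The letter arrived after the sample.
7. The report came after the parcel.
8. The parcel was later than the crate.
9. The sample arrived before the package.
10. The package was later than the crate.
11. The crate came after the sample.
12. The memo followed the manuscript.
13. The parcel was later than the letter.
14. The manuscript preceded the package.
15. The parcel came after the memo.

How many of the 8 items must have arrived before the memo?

Directly stated before the memo: the manuscript.
The crate reaches the memo via the crate → the letter → the manuscript → the memo.
The letter reaches the memo via the letter → the manuscript → the memo.
The sample reaches the memo via the sample → the letter → the manuscript → the memo.
That's the crate, the letter, the manuscript, and the sample — 4 in all.

4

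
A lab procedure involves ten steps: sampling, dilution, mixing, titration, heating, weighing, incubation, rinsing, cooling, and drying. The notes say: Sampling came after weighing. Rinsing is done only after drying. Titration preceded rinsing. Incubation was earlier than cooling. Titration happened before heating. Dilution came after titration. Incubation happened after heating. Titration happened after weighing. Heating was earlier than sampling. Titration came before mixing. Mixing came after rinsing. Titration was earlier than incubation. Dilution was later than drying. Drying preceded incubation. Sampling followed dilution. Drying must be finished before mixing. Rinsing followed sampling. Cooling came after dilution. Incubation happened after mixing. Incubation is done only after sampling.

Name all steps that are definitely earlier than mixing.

dilution, drying, heating, rinsing, sampling, titration, weighing

Directly stated before mixing: drying, rinsing, and titration.
Dilution reaches mixing via dilution → sampling → rinsing → mixing.
Heating reaches mixing via heating → sampling → rinsing → mixing.
Sampling reaches mixing via sampling → rinsing → mixing.
Likewise weighing reaches mixing by chaining the stated constraints.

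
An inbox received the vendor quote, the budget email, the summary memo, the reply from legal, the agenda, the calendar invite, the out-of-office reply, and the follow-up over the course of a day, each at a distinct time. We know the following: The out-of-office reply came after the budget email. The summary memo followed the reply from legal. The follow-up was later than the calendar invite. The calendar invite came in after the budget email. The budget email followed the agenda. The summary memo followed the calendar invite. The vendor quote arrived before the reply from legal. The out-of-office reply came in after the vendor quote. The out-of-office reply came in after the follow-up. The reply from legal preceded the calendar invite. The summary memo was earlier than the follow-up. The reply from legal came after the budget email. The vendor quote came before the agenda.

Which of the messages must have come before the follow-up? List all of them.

the agenda, the budget email, the calendar invite, the reply from legal, the summary memo, the vendor quote

Directly stated before the follow-up: the calendar invite and the summary memo.
The agenda reaches the follow-up via the agenda → the budget email → the calendar invite → the follow-up.
The budget email reaches the follow-up via the budget email → the calendar invite → the follow-up.
The reply from legal reaches the follow-up via the reply from legal → the summary memo → the follow-up.
Likewise the vendor quote reaches the follow-up by chaining the stated constraints.
No chain forces the out-of-office reply ahead of the follow-up.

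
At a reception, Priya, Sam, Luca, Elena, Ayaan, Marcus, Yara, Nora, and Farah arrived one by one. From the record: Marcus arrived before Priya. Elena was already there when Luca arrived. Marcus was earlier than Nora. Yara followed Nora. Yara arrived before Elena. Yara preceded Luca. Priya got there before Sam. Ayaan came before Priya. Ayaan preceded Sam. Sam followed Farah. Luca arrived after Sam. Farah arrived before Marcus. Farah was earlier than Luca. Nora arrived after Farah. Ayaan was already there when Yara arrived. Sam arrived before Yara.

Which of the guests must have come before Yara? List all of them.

Directly stated before Yara: Ayaan, Nora, and Sam.
Farah reaches Yara via Farah → Nora → Yara.
Marcus reaches Yara via Marcus → Nora → Yara.
Priya reaches Yara via Priya → Sam → Yara.

Ayaan, Farah, Marcus, Nora, Priya, Sam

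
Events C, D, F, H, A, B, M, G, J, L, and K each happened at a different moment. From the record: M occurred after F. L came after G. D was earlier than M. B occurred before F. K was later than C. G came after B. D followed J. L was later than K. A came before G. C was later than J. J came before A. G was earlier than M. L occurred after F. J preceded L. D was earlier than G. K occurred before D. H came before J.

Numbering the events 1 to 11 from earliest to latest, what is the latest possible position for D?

8

D must come before G, L, and M — 3 events forced after it.
Everything else can be placed before D in some valid order, so D can sit as late as position 11 − 3 = 8.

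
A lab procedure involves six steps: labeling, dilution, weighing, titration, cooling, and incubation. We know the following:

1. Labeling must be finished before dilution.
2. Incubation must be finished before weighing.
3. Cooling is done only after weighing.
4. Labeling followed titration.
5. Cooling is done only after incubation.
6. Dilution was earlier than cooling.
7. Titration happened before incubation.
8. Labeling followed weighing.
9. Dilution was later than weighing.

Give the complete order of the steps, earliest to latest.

The constraints fix every adjacent pair, so only one ordering works:
titration → incubation → weighing → labeling → dilution → cooling.

titration, incubation, weighing, labeling, dilution, cooling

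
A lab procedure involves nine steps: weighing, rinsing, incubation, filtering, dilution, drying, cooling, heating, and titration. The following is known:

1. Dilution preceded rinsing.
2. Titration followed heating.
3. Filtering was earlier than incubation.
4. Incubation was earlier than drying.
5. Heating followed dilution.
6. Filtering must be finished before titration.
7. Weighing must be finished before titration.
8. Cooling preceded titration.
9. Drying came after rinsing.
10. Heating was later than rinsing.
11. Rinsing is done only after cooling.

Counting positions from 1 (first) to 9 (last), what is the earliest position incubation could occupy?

2

Filtering must come before incubation — 1 forced predecessor.
Nothing else is forced ahead of incubation, so its earliest slot is position 1 + 1 = 2.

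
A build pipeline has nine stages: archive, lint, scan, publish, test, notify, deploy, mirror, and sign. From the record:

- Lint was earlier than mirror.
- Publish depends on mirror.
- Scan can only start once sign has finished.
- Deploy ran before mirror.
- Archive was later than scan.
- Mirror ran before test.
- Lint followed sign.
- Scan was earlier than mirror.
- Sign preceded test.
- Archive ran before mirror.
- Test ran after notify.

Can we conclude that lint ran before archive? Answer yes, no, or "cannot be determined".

No chain of stated constraints runs from lint to archive, and none runs from archive to lint either.
So the relative order of lint and archive is not fixed by the given facts.

cannot be determined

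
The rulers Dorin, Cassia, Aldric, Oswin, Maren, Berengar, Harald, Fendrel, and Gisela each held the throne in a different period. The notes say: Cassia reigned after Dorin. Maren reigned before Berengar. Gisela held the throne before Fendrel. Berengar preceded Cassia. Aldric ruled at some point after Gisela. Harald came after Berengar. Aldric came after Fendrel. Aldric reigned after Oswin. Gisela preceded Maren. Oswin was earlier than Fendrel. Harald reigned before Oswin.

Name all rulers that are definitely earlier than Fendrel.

Directly stated before Fendrel: Gisela and Oswin.
Berengar reaches Fendrel via Berengar → Harald → Oswin → Fendrel.
Harald reaches Fendrel via Harald → Oswin → Fendrel.
Maren reaches Fendrel via Maren → Berengar → Harald → Oswin → Fendrel.

Berengar, Gisela, Harald, Maren, Oswin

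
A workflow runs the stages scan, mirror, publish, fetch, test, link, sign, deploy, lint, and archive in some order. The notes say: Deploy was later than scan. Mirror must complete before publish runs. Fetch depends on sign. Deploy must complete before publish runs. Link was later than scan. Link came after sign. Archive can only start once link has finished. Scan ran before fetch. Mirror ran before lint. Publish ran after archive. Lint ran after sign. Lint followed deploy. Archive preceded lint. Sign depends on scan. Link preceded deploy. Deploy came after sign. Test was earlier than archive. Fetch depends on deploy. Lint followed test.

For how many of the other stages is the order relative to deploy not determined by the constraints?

3

Forced before deploy: link, scan, and sign; forced after deploy: fetch, lint, and publish.
That leaves archive, mirror, and test with no forced order relative to deploy — 3.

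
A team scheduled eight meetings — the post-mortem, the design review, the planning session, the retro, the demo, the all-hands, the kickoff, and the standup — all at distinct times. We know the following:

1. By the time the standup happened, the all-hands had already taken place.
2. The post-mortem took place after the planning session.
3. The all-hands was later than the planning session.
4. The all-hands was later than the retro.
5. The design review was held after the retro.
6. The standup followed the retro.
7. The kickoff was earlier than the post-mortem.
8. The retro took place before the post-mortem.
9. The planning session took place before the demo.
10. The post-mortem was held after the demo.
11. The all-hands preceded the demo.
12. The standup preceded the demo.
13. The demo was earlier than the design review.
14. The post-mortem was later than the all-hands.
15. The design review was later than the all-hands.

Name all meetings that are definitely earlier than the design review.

the all-hands, the demo, the planning session, the retro, the standup

Directly stated before the design review: the all-hands, the demo, and the retro.
The planning session reaches the design review via the planning session → the demo → the design review.
The standup reaches the design review via the standup → the demo → the design review.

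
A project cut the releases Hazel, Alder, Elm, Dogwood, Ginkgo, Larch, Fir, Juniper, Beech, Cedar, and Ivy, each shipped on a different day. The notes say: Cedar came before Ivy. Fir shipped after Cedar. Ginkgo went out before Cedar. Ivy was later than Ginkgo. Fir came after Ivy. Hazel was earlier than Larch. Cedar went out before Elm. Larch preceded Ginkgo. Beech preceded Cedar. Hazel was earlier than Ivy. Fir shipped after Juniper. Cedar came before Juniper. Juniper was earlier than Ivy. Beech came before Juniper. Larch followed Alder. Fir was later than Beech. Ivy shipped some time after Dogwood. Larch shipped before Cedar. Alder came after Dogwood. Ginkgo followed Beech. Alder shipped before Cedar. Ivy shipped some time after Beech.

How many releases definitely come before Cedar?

Directly stated before Cedar: Alder, Beech, Ginkgo, and Larch.
Dogwood reaches Cedar via Dogwood → Alder → Cedar.
Hazel reaches Cedar via Hazel → Larch → Cedar.
No chain forces Fir (or any of the others) ahead of Cedar.
That's Alder, Beech, Dogwood, Ginkgo, Hazel, and Larch — 6 in all.

6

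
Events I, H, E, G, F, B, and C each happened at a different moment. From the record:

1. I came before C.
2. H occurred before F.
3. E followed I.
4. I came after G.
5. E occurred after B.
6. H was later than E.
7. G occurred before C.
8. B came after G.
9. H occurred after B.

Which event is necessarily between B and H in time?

Tracing the constraints gives B → E → H, so E sits after B and before H.
No other event is forced both after B and before H.

E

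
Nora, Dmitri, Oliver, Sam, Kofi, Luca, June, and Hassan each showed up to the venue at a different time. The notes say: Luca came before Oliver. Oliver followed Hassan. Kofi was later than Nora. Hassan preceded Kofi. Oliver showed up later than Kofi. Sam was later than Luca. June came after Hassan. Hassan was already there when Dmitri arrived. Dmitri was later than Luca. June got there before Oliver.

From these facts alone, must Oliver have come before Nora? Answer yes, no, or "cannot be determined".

Tracing the constraints gives Nora → Kofi → Oliver, so Nora must come before Oliver.
That means Oliver cannot be before Nora.

no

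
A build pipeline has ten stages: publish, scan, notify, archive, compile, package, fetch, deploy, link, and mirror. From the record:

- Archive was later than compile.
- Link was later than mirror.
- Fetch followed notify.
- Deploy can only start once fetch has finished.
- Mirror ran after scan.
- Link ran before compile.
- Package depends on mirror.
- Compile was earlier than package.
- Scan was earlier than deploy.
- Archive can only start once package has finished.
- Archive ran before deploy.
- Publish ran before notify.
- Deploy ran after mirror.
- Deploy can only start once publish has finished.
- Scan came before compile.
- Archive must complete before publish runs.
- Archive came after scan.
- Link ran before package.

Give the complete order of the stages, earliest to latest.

scan, mirror, link, compile, package, archive, publish, notify, fetch, deploy

The constraints fix every adjacent pair, so only one ordering works:
scan → mirror → link → compile → package → archive → publish → notify → fetch → deploy.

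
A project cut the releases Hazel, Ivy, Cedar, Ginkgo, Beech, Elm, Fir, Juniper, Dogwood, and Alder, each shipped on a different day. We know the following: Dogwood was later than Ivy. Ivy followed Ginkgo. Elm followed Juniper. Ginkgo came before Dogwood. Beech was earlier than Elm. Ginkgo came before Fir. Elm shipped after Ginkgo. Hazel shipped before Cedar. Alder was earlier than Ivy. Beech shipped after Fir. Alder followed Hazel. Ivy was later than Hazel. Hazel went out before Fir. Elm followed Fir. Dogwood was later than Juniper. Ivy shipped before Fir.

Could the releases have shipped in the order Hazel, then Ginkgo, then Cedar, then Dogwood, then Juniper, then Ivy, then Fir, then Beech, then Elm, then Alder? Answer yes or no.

The constraints require Ivy before Dogwood, but in the proposed sequence Dogwood appears ahead of Ivy. That one violation is enough.

no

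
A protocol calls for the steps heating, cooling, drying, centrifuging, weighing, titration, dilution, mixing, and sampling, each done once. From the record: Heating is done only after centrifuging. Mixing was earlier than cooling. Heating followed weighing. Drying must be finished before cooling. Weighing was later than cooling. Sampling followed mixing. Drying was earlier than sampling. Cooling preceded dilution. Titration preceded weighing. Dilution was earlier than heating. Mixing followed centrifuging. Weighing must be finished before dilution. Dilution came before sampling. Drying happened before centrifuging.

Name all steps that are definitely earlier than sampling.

centrifuging, cooling, dilution, drying, mixing, titration, weighing

Directly stated before sampling: dilution, drying, and mixing.
Centrifuging reaches sampling via centrifuging → mixing → sampling.
Cooling reaches sampling via cooling → dilution → sampling.
Titration reaches sampling via titration → weighing → dilution → sampling.
Likewise weighing reaches sampling by chaining the stated constraints.
No chain forces heating ahead of sampling.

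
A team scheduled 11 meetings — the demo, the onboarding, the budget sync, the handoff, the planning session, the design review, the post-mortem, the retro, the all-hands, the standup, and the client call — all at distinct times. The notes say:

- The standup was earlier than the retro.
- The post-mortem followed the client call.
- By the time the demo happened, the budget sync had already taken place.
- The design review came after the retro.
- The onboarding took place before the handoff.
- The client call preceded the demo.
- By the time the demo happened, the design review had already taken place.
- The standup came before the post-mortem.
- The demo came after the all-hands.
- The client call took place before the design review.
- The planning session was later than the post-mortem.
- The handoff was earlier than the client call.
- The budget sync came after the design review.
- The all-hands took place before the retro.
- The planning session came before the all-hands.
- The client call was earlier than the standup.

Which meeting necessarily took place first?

the onboarding

The onboarding has a chain of constraints placing it before every other meeting, so the onboarding must be first.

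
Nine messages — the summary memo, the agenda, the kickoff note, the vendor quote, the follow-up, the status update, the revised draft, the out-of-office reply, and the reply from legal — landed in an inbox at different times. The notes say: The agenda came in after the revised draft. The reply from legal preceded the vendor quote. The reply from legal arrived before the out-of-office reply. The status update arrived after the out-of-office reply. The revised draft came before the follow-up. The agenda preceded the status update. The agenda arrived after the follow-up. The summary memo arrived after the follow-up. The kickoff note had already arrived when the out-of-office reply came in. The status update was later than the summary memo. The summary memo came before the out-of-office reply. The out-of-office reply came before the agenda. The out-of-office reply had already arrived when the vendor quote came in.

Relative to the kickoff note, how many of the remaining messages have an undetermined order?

Forced after the kickoff note: the agenda, the out-of-office reply, the status update, and the vendor quote.
That leaves the follow-up, the reply from legal, the revised draft, and the summary memo with no forced order relative to the kickoff note — 4.

4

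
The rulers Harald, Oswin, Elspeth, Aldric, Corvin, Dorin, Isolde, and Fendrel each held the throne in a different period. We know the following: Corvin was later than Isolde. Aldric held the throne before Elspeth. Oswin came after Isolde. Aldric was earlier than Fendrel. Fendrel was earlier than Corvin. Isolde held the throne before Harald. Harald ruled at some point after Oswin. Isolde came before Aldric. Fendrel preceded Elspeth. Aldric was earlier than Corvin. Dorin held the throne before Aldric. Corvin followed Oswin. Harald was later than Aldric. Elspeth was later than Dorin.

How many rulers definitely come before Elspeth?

Directly stated before Elspeth: Aldric, Dorin, and Fendrel.
Isolde reaches Elspeth via Isolde → Aldric → Elspeth.
That's Aldric, Dorin, Fendrel, and Isolde — 4 in all.

4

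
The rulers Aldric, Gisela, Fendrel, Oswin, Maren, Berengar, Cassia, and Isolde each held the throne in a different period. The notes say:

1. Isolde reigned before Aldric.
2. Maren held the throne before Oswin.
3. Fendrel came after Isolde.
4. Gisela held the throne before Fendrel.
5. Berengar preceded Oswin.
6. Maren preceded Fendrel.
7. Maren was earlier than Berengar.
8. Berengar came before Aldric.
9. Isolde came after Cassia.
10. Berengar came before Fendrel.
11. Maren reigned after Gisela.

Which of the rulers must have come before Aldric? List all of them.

Berengar, Cassia, Gisela, Isolde, Maren

Directly stated before Aldric: Berengar and Isolde.
Cassia reaches Aldric via Cassia → Isolde → Aldric.
Gisela reaches Aldric via Gisela → Maren → Berengar → Aldric.
Maren reaches Aldric via Maren → Berengar → Aldric.
No chain forces Fendrel (or any of the others) ahead of Aldric.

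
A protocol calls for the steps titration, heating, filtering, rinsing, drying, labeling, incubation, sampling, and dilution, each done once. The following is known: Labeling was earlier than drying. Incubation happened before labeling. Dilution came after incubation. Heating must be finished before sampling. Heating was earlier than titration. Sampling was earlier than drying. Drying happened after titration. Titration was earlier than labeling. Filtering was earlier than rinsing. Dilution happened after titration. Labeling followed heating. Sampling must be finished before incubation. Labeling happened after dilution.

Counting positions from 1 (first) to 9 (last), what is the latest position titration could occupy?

6

Titration must come before dilution, drying, and labeling — 3 steps forced after it.
Everything else can be placed before titration in some valid order, so titration can sit as late as position 9 − 3 = 6.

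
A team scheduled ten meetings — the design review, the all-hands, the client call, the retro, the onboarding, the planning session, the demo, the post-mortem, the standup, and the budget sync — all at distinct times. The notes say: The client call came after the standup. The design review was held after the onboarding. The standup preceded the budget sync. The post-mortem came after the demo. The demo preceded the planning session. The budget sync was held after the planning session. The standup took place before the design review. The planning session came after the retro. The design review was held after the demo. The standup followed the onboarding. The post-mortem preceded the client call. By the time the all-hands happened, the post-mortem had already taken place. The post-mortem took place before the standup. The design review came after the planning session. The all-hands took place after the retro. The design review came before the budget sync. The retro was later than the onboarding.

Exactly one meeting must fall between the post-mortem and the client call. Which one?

the standup

Tracing the constraints gives the post-mortem → the standup → the client call, so the standup sits after the post-mortem and before the client call.
No other meeting is forced both after the post-mortem and before the client call.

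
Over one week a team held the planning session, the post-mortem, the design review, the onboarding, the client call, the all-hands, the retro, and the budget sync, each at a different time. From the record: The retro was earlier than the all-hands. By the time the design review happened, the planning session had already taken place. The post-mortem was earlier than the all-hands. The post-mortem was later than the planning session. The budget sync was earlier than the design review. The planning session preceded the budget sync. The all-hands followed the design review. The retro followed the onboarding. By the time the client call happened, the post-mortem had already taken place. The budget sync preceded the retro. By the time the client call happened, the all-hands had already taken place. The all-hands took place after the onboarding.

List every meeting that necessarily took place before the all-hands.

Directly stated before the all-hands: the design review, the onboarding, the post-mortem, and the retro.
The budget sync reaches the all-hands via the budget sync → the retro → the all-hands.
The planning session reaches the all-hands via the planning session → the design review → the all-hands.
No chain forces the client call ahead of the all-hands.

the budget sync, the design review, the onboarding, the planning session, the post-mortem, the retro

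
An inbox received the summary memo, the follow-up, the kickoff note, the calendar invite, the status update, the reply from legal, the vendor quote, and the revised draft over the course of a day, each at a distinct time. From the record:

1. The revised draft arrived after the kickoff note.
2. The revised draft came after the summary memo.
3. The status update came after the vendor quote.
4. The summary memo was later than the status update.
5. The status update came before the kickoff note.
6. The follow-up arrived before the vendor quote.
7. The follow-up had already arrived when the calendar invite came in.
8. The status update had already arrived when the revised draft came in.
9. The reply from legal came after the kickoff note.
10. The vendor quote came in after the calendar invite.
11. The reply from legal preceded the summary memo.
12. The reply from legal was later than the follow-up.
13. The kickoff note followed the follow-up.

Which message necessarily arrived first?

the follow-up

The follow-up has a chain of constraints placing it before every other message, so the follow-up must be first.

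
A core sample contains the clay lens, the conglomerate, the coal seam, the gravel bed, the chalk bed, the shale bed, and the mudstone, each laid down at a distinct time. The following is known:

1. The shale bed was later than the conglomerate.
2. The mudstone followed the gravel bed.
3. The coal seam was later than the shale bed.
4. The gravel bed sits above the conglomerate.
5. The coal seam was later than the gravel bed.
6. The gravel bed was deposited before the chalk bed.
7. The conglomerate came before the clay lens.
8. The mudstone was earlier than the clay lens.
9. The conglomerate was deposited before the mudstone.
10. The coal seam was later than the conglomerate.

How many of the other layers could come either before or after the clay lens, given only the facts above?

Forced before the clay lens: the conglomerate, the gravel bed, and the mudstone.
That leaves the chalk bed, the coal seam, and the shale bed with no forced order relative to the clay lens — 3.

3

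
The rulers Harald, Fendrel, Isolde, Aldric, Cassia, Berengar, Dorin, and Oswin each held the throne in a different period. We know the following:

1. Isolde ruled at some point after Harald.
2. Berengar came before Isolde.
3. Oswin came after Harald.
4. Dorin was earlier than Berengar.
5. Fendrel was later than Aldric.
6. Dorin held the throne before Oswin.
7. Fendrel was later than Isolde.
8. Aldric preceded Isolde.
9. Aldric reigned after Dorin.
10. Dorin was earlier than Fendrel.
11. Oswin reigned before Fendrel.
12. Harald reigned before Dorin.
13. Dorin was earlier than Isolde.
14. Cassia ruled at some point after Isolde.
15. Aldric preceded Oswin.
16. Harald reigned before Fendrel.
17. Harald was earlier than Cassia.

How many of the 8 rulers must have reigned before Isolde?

4

Directly stated before Isolde: Aldric, Berengar, Dorin, and Harald.
That's Aldric, Berengar, Dorin, and Harald — 4 in all.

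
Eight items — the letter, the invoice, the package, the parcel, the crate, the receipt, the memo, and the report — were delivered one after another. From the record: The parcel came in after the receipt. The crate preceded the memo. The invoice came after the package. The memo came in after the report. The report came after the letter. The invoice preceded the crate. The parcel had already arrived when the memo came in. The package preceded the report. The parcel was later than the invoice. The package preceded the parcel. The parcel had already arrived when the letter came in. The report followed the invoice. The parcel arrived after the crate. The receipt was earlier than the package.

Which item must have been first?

The receipt has a chain of constraints placing it before every other item, so the receipt must be first.

the receipt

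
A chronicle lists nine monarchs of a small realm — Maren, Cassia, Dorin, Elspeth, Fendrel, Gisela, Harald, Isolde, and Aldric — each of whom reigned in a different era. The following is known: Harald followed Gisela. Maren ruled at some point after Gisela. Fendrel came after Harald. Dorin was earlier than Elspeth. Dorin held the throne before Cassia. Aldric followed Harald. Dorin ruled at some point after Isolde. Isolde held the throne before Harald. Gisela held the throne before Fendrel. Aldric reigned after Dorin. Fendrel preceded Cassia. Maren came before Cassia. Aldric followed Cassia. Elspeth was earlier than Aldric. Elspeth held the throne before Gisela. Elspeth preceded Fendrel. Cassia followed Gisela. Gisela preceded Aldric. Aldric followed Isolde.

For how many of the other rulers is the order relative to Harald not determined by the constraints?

1

Forced before Harald: Dorin, Elspeth, Gisela, and Isolde; forced after Harald: Aldric, Cassia, and Fendrel.
That leaves Maren with no forced order relative to Harald — 1.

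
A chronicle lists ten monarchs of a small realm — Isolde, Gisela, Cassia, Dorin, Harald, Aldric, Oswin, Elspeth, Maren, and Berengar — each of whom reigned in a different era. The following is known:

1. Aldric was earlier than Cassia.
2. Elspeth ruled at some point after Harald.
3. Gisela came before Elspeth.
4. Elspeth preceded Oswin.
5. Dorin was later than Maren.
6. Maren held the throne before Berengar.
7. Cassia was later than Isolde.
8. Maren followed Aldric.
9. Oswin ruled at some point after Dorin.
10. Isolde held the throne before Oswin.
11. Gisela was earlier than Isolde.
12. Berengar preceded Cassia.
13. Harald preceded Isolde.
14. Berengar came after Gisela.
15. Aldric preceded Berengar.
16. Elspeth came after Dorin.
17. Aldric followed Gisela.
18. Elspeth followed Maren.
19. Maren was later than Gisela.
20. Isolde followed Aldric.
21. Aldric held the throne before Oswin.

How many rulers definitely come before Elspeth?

Directly stated before Elspeth: Dorin, Gisela, Harald, and Maren.
Aldric reaches Elspeth via Aldric → Maren → Elspeth.
That's Aldric, Dorin, Gisela, Harald, and Maren — 5 in all.

5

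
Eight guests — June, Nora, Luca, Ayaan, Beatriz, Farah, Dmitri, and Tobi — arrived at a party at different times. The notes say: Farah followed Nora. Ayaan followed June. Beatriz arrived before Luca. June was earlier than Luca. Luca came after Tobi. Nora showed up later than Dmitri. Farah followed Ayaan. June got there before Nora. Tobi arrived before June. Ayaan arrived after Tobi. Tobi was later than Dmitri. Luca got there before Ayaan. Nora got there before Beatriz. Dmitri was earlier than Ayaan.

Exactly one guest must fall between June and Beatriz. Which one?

Tracing the constraints gives June → Nora → Beatriz, so Nora sits after June and before Beatriz.
No other guest is forced both after June and before Beatriz.

Nora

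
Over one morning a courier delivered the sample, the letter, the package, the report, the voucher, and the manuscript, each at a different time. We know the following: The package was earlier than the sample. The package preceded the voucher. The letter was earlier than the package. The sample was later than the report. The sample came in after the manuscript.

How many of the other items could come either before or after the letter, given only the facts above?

Forced after the letter: the package, the sample, and the voucher.
That leaves the manuscript and the report with no forced order relative to the letter — 2.

2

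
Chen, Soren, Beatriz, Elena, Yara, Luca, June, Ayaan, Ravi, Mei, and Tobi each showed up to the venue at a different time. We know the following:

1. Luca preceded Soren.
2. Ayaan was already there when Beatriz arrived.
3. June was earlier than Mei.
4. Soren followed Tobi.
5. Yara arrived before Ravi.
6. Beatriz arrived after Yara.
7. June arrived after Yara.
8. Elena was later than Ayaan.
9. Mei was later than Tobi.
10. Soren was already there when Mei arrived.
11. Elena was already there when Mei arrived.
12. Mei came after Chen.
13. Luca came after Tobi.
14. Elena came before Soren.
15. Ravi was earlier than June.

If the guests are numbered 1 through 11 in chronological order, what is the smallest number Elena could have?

Ayaan must come before Elena — 1 forced predecessor.
Nothing else is forced ahead of Elena, so their earliest slot is position 1 + 1 = 2.

2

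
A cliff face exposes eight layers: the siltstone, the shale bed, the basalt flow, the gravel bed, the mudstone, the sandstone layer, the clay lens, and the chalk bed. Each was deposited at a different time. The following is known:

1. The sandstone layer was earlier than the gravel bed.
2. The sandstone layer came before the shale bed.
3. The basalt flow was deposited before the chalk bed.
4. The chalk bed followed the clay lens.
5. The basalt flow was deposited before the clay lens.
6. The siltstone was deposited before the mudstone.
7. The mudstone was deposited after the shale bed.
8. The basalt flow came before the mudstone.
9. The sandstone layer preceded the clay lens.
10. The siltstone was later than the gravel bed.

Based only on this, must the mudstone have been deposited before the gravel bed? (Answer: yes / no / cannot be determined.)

no

Tracing the constraints gives the gravel bed → the siltstone → the mudstone, so the gravel bed must come before the mudstone.
That means the mudstone cannot be before the gravel bed.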